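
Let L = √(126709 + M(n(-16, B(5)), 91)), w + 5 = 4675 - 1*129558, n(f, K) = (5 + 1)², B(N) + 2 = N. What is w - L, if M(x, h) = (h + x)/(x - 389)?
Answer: -124888 - 5*√631561478/353 ≈ -1.2524e+5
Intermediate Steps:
B(N) = -2 + N
n(f, K) = 36 (n(f, K) = 6² = 36)
M(x, h) = (h + x)/(-389 + x)
w = -124888 (w = -5 + (4675 - 1*129558) = -5 + (4675 - 129558) = -5 - 124883 = -124888)
L = 5*√631561478/353 (L = √(126709 + (91 + 36)/(-389 + 36)) = √(126709 + 127/(-353)) = √(126709 - 1/353*127) = √(126709 - 127/353) = √(44728150/353) = 5*√631561478/353 ≈ 355.96)
w - L = -124888 - 5*√631561478/353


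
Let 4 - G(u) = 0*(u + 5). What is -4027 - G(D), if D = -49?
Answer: -4031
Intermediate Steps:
G(u) = 4 (G(u) = 4 - 0*(u + 5) = 4 - 0*(5 + u) = 4 - 1*0 = 4 + 0 = 4)
-4027 - G(D) = -4027 - 1*4 = -4027 - 4 = -4031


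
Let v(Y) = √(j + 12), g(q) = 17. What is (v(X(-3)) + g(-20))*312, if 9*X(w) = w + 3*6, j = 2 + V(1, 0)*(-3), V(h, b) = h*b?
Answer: 5304 + 312*√14 ≈ 6471.4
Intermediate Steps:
V(h, b) = b*h
j = 2 (j = 2 + (0*1)*(-3) = 2 + 0*(-3) = 2 + 0 = 2)
X(w) = 2 + w/9 (X(w) = (w + 3*6)/9 = (w + 18)/9 = (18 + w)/9 = 2 + w/9)
v(Y) = √14 (v(Y) = √(2 + 12) = √14)
(v(X(-3)) + g(-20))*312 = (√14 + 17)*312 = (17 + √14)*312 = 5304 + 312*√14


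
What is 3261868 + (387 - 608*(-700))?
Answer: 3687855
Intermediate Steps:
3261868 + (387 - 608*(-700)) = 3261868 + (387 + 425600) = 3261868 + 425987 = 3687855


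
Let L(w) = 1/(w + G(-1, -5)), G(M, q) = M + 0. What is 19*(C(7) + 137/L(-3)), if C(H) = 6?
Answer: -10298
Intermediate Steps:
G(M, q) = M
L(w) = 1/(-1 + w) (L(w) = 1/(w - 1) = 1/(-1 + w))
19*(C(7) + 137/L(-3)) = 19*(6 + 137/(1/(-1 - 3))) = 19*(6 + 137/(1/(-4))) = 19*(6 + 137/(-¼)) = 19*(6 + 137*(-4)) = 19*(6 - 548) = 19*(-542) = -10298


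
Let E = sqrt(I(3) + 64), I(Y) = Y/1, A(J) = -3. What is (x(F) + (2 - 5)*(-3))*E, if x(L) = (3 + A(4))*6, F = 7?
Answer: 9*sqrt(67) ≈ 73.668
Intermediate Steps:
I(Y) = Y (I(Y) = Y*1 = Y)
x(L) = 0 (x(L) = (3 - 3)*6 = 0*6 = 0)
E = sqrt(67) (E = sqrt(3 + 64) = sqrt(67) ≈ 8.1853)
(x(F) + (2 - 5)*(-3))*E = (0 + (2 - 5)*(-3))*sqrt(67) = (0 - 3*(-3))*sqrt(67) = (0 + 9)*sqrt(67) = 9*sqrt(67)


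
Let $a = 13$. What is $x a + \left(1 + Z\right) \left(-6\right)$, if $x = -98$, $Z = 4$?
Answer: $-1304$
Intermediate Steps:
$x a + \left(1 + Z\right) \left(-6\right) = \left(-98\right) 13 + \left(1 + 4\right) \left(-6\right) = -1274 + 5 \left(-6\right) = -1274 - 30 = -1304$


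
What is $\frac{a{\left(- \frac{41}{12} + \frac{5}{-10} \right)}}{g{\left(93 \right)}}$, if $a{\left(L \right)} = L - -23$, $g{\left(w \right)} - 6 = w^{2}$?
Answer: $\frac{229}{103860} \approx 0.0022049$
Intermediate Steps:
$g{\left(w \right)} = 6 + w^{2}$
$a{\left(L \right)} = 23 + L$ ($a{\left(L \right)} = L + 23 = 23 + L$)
$\frac{a{\left(- \frac{41}{12} + \frac{5}{-10} \right)}}{g{\left(93 \right)}} = \frac{23 + \left(- \frac{41}{12} + \frac{5}{-10}\right)}{6 + 93^{2}} = \frac{23 + \left(\left(-41\right) \frac{1}{12} + 5 \left(- \frac{1}{10}\right)\right)}{6 + 8649} = \frac{23 - \frac{47}{12}}{8655} = \left(23 - \frac{47}{12}\right) \frac{1}{8655} = \frac{229}{12} \cdot \frac{1}{8655} = \frac{229}{103860}$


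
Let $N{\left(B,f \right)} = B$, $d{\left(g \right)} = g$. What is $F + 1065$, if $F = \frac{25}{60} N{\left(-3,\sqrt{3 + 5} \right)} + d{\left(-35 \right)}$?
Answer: $\frac{4115}{4} \approx 1028.8$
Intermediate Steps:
$F = - \frac{145}{4}$ ($F = \frac{25}{60} \left(-3\right) - 35 = 25 \cdot \frac{1}{60} \left(-3\right) - 35 = \frac{5}{12} \left(-3\right) - 35 = - \frac{5}{4} - 35 = - \frac{145}{4} \approx -36.25$)
$F + 1065 = - \frac{145}{4} + 1065 = \frac{4115}{4}$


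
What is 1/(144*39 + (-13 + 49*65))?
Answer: 1/8788 ≈ 0.00011379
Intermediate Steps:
1/(144*39 + (-13 + 49*65)) = 1/(5616 + (-13 + 3185)) = 1/(5616 + 3172) = 1/8788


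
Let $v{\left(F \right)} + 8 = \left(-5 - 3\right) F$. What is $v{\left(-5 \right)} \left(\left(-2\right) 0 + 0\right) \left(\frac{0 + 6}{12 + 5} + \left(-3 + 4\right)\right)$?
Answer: $0$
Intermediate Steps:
$v{\left(F \right)} = -8 - 8 F$ ($v{\left(F \right)} = -8 + \left(-5 - 3\right) F = -8 - 8 F$)
$v{\left(-5 \right)} \left(\left(-2\right) 0 + 0\right) \left(\frac{0 + 6}{12 + 5} + \left(-3 + 4\right)\right) = \left(-8 - -40\right) \left(\left(-2\right) 0 + 0\right) \left(\frac{0 + 6}{12 + 5} + \left(-3 + 4\right)\right) = \left(-8 + 40\right) \left(0 + 0\right) \left(\frac{6}{17} + 1\right) = 32 \cdot 0 \left(6 \cdot \frac{1}{17} + 1\right) = 0 \left(\frac{6}{17} + 1\right) = 0 \cdot \frac{23}{17} = 0$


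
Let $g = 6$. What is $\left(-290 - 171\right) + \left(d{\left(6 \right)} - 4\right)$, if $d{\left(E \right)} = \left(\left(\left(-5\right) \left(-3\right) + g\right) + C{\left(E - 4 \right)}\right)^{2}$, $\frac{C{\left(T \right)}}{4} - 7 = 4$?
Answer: $3760$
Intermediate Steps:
$C{\left(T \right)} = 44$ ($C{\left(T \right)} = 28 + 4 \cdot 4 = 28 + 16 = 44$)
$d{\left(E \right)} = 4225$ ($d{\left(E \right)} = \left(\left(\left(-5\right) \left(-3\right) + 6\right) + 44\right)^{2} = \left(\left(15 + 6\right) + 44\right)^{2} = \left(21 + 44\right)^{2} = 65^{2} = 4225$)
$\left(-290 - 171\right) + \left(d{\left(6 \right)} - 4\right) = \left(-290 - 171\right) + \left(4225 - 4\right) = -461 + \left(4225 - 4\right) = -461 + 4221 = 3760$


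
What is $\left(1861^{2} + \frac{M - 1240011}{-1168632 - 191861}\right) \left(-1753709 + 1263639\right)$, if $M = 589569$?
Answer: $- \frac{2309123895294488650}{1360493} \approx -1.6973 \cdot 10^{12}$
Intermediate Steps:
$\left(1861^{2} + \frac{M - 1240011}{-1168632 - 191861}\right) \left(-1753709 + 1263639\right) = \left(1861^{2} + \frac{589569 - 1240011}{-1168632 - 191861}\right) \left(-1753709 + 1263639\right) = \left(3463321 - \frac{650442}{-1360493}\right) \left(-490070\right) = \left(3463321 - - \frac{650442}{1360493}\right) \left(-490070\right) = \left(3463321 + \frac{650442}{1360493}\right) \left(-490070\right) = \frac{4711824627695}{1360493} \left(-490070\right) = - \frac{2309123895294488650}{1360493}$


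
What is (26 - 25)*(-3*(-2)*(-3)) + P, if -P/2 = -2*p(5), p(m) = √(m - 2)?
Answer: -18 + 4*√3 ≈ -11.072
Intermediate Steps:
p(m) = √(-2 + m)
P = 4*√3 (P = -(-4)*√(-2 + 5) = -(-4)*√3 = 4*√3 ≈ 6.9282)
(26 - 25)*(-3*(-2)*(-3)) + P = (26 - 25)*(-3*(-2)*(-3)) + 4*√3 = 1*(6*(-3)) + 4*√3 = 1*(-18) + 4*√3 = -18 + 4*√3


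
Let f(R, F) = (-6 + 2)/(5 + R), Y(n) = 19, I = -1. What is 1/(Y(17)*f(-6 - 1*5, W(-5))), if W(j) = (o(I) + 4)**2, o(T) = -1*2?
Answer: 3/38 ≈ 0.078947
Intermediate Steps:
o(T) = -2
W(j) = 4 (W(j) = (-2 + 4)**2 = 2**2 = 4)
f(R, F) = -4/(5 + R)
1/(Y(17)*f(-6 - 1*5, W(-5))) = 1/(19*(-4/(5 + (-6 - 1*5)))) = 1/(19*(-4/(5 + (-6 - 5)))) = 1/(19*(-4/(5 - 11))) = 1/(19*(-4/(-6))) = 1/(19*(-4*(-1/6))) = 1/(19*(2/3)) = 1/(38/3) = 3/38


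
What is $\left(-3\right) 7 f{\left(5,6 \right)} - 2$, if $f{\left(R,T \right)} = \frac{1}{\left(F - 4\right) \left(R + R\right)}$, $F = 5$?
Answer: $- \frac{41}{10} \approx -4.1$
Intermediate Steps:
$f{\left(R,T \right)} = \frac{1}{2 R}$ ($f{\left(R,T \right)} = \frac{1}{\left(5 - 4\right) \left(R + R\right)} = \frac{1}{1 \cdot 2 R} = \frac{1}{2 R}$)
$\left(-3\right) 7 f{\left(5,6 \right)} - 2 = \left(-3\right) 7 \frac{1}{2 \cdot 5} - 2 = - 21 \cdot \frac{1}{2} \cdot \frac{1}{5} - 2 = \left(-21\right) \frac{1}{10} - 2 = - \frac{21}{10} - 2 = - \frac{41}{10}$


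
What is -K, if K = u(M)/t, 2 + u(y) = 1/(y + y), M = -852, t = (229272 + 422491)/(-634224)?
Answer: -12869462/6610739 ≈ -1.9468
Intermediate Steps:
t = -651763/634224 (t = 651763*(-1/634224) = -651763/634224 ≈ -1.0277)
u(y) = -2 + 1/(2*y) (u(y) = -2 + 1/(y + y) = -2 + 1/(2*y))
K = 12869462/6610739 (K = (-2 + (½)/(-852))/(-651763/634224) = (-2 + (½)*(-1/852))*(-634224/651763) = (-2 - 1/1704)*(-634224/651763) = -3409/1704*(-634224/651763) = 12869462/6610739 ≈ 1.9468)
-K = -1*12869462/6610739 = -12869462/6610739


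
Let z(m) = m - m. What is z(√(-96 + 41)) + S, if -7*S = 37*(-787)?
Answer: 29119/7 ≈ 4159.9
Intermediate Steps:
S = 29119/7 (S = -37*(-787)/7 = -⅐*(-29119) = 29119/7 ≈ 4159.9)
z(m) = 0
z(√(-96 + 41)) + S = 0 + 29119/7 = 29119/7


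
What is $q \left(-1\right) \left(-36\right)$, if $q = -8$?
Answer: $-288$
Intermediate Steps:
$q \left(-1\right) \left(-36\right) = \left(-8\right) \left(-1\right) \left(-36\right) = 8 \left(-36\right) = -288$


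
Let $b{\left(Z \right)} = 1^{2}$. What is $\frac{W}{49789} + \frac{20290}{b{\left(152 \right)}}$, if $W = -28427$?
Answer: $\frac{1010190383}{49789} \approx 20289.0$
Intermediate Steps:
$b{\left(Z \right)} = 1$
$\frac{W}{49789} + \frac{20290}{b{\left(152 \right)}} = - \frac{28427}{49789} + \frac{20290}{1} = \left(-28427\right) \frac{1}{49789} + 20290 \cdot 1 = - \frac{28427}{49789} + 20290 = \frac{1010190383}{49789}$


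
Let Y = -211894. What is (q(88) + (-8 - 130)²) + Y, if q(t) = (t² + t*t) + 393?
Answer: -176969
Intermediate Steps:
q(t) = 393 + 2*t² (q(t) = (t² + t²) + 393 = 2*t² + 393 = 393 + 2*t²)
(q(88) + (-8 - 130)²) + Y = ((393 + 2*88²) + (-8 - 130)²) - 211894 = ((393 + 2*7744) + (-138)²) - 211894 = ((393 + 15488) + 19044) - 211894 = (15881 + 19044) - 211894 = 34925 - 211894 = -176969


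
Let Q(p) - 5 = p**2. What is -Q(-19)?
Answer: -366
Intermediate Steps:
Q(p) = 5 + p**2
-Q(-19) = -(5 + (-19)**2) = -(5 + 361) = -1*366 = -366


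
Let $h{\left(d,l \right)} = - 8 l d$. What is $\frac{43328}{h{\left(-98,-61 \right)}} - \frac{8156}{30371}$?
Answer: $- \frac{106622952}{90778919} \approx -1.1745$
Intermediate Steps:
$h{\left(d,l \right)} = - 8 d l$
$\frac{43328}{h{\left(-98,-61 \right)}} - \frac{8156}{30371} = \frac{43328}{\left(-8\right) \left(-98\right) \left(-61\right)} - \frac{8156}{30371} = \frac{43328}{-47824} - \frac{8156}{30371} = 43328 \left(- \frac{1}{47824}\right) - \frac{8156}{30371} = - \frac{2708}{2989} - \frac{8156}{30371} = - \frac{106622952}{90778919}$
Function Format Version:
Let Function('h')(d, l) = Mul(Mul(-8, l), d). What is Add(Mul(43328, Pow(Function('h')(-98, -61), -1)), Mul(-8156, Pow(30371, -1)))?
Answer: Rational(-106622952, 90778919) ≈ -1.1745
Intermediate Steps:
Function('h')(d, l) = Mul(-8, d, l)
Add(Mul(43328, Pow(Function('h')(-98, -61), -1)), Mul(-8156, Pow(30371, -1))) = Add(Mul(43328, Pow(Mul(-8, -98, -61), -1)), Mul(-8156, Pow(30371, -1))) = Add(Mul(43328, Pow(-47824, -1)), Mul(-8156, Rational(1, 30371))) = Add(Mul(43328, Rational(-1, 47824)), Rational(-8156, 30371)) = Add(Rational(-2708, 2989), Rational(-8156, 30371)) = Rational(-106622952, 90778919)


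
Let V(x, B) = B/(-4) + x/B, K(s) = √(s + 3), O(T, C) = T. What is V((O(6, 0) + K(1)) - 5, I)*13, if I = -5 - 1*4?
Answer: 299/12 ≈ 24.917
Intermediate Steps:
K(s) = √(3 + s)
I = -9 (I = -5 - 4 = -9)
V(x, B) = -B/4 + x/B (V(x, B) = B*(-¼) + x/B = -B/4 + x/B)
V((O(6, 0) + K(1)) - 5, I)*13 = (-¼*(-9) + ((6 + √(3 + 1)) - 5)/(-9))*13 = (9/4 + ((6 + √4) - 5)*(-⅑))*13 = (9/4 + ((6 + 2) - 5)*(-⅑))*13 = (9/4 + (8 - 5)*(-⅑))*13 = (9/4 + 3*(-⅑))*13 = (9/4 - ⅓)*13 = (23/12)*13 = 299/12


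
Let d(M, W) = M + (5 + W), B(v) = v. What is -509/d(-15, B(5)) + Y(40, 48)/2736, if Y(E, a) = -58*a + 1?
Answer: 1378709/13680 ≈ 100.78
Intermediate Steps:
d(M, W) = 5 + M + W
Y(E, a) = 1 - 58*a
-509/d(-15, B(5)) + Y(40, 48)/2736 = -509/(5 - 15 + 5) + (1 - 58*48)/2736 = -509/(-5) + (1 - 2784)*(1/2736) = -509*(-⅕) - 2783*1/2736 = 509/5 - 2783/2736 = 1378709/13680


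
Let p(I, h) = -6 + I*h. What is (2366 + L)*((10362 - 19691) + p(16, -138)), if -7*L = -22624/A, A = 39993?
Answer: -1092275651810/39993 ≈ -2.7312e+7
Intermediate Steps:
L = 3232/39993 (L = -(-3232)/39993 = -1/7*(-22624/39993) = 3232/39993 ≈ 0.080814)
(2366 + L)*((10362 - 19691) + p(16, -138)) = (2366 + 3232/39993)*((10362 - 19691) + (-6 + 16*(-138))) = 94626670*(-9329 + (-6 - 2208))/39993 = 94626670*(-9329 - 2214)/39993 = (94626670/39993)*(-11543) = -1092275651810/39993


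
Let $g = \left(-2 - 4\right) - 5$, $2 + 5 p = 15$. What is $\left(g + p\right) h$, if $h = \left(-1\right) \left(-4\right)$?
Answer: $- \frac{168}{5} \approx -33.6$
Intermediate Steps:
$p = \frac{13}{5}$ ($p = - \frac{2}{5} + \frac{1}{5} \cdot 15 = - \frac{2}{5} + 3 = \frac{13}{5} \approx 2.6$)
$g = -11$ ($g = -6 - 5 = -11$)
$h = 4$
$\left(g + p\right) h = \left(-11 + \frac{13}{5}\right) 4 = \left(- \frac{42}{5}\right) 4 = - \frac{168}{5}$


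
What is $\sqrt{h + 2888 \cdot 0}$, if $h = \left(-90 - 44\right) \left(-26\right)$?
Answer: $2 \sqrt{871} \approx 59.025$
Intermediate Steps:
$h = 3484$ ($h = \left(-134\right) \left(-26\right) = 3484$)
$\sqrt{h + 2888 \cdot 0} = \sqrt{3484 + 2888 \cdot 0} = \sqrt{3484 + 0} = \sqrt{3484} = 2 \sqrt{871}$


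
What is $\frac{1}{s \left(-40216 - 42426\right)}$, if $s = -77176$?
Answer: $\frac{1}{6377978992} \approx 1.5679 \cdot 10^{-10}$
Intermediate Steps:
$\frac{1}{s \left(-40216 - 42426\right)} = \frac{1}{\left(-77176\right) \left(-40216 - 42426\right)} = - \frac{1}{77176 \left(-40216 - 42426\right)} = - \frac{1}{77176 \left(-82642\right)} = \left(- \frac{1}{77176}\right) \left(- \frac{1}{82642}\right) = \frac{1}{6377978992}$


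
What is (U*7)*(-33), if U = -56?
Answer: 12936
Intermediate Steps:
(U*7)*(-33) = -56*7*(-33) = -392*(-33) = 12936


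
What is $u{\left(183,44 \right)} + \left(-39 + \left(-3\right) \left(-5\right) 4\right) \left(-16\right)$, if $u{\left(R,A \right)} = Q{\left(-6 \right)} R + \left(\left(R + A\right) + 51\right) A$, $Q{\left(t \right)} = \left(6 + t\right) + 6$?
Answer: $12994$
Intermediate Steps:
$Q{\left(t \right)} = 12 + t$
$u{\left(R,A \right)} = 6 R + A \left(51 + A + R\right)$ ($u{\left(R,A \right)} = \left(12 - 6\right) R + \left(\left(R + A\right) + 51\right) A = 6 R + \left(\left(A + R\right) + 51\right) A = 6 R + \left(51 + A + R\right) A = 6 R + A \left(51 + A + R\right)$)
$u{\left(183,44 \right)} + \left(-39 + \left(-3\right) \left(-5\right) 4\right) \left(-16\right) = \left(44^{2} + 6 \cdot 183 + 51 \cdot 44 + 44 \cdot 183\right) + \left(-39 + \left(-3\right) \left(-5\right) 4\right) \left(-16\right) = \left(1936 + 1098 + 2244 + 8052\right) + \left(-39 + 15 \cdot 4\right) \left(-16\right) = 13330 + \left(-39 + 60\right) \left(-16\right) = 13330 + 21 \left(-16\right) = 13330 - 336 = 12994$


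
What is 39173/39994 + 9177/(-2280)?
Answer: -2436057/799880 ≈ -3.0455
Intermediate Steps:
39173/39994 + 9177/(-2280) = 39173*(1/39994) + 9177*(-1/2280) = 39173/39994 - 161/40 = -2436057/799880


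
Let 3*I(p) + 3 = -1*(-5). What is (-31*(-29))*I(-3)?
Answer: 1798/3 ≈ 599.33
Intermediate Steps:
I(p) = ⅔ (I(p) = -1 + (-1*(-5))/3 = -1 + (⅓)*5 = -1 + 5/3 = ⅔)
(-31*(-29))*I(-3) = -31*(-29)*(⅔) = 899*(⅔) = 1798/3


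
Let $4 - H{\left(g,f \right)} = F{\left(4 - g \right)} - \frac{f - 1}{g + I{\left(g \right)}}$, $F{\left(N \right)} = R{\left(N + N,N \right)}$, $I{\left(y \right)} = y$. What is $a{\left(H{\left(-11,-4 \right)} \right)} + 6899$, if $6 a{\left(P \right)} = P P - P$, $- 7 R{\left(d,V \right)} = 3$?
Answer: $\frac{327367925}{47432} \approx 6901.8$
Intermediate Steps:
$R{\left(d,V \right)} = - \frac{3}{7}$ ($R{\left(d,V \right)} = \left(- \frac{1}{7}\right) 3 = - \frac{3}{7}$)
$F{\left(N \right)} = - \frac{3}{7}$
$H{\left(g,f \right)} = \frac{31}{7} + \frac{-1 + f}{2 g}$ ($H{\left(g,f \right)} = 4 - \left(- \frac{3}{7} - \frac{f - 1}{g + g}\right) = 4 - \left(- \frac{3}{7} - \frac{-1 + f}{2 g}\right) = 4 + \left(\frac{3}{7} + \frac{-1 + f}{2 g}\right) = \frac{31}{7} + \frac{-1 + f}{2 g}$)
$a{\left(P \right)} = - \frac{P}{6} + \frac{P^{2}}{6}$ ($a{\left(P \right)} = \frac{P P - P}{6} = \frac{P^{2} - P}{6} = - \frac{P}{6} + \frac{P^{2}}{6}$)
$a{\left(H{\left(-11,-4 \right)} \right)} + 6899 = \frac{\frac{-7 + 7 \left(-4\right) + 62 \left(-11\right)}{14 \left(-11\right)} \left(-1 + \frac{-7 + 7 \left(-4\right) + 62 \left(-11\right)}{14 \left(-11\right)}\right)}{6} + 6899 = \frac{\frac{1}{14} \left(- \frac{1}{11}\right) \left(-7 - 28 - 682\right) \left(-1 + \frac{1}{14} \left(- \frac{1}{11}\right) \left(-7 - 28 - 682\right)\right)}{6} + 6899 = \frac{\frac{1}{14} \left(- \frac{1}{11}\right) \left(-717\right) \left(-1 + \frac{1}{14} \left(- \frac{1}{11}\right) \left(-717\right)\right)}{6} + 6899 = \frac{1}{6} \cdot \frac{717}{154} \left(-1 + \frac{717}{154}\right) + 6899 = \frac{1}{6} \cdot \frac{717}{154} \cdot \frac{563}{154} + 6899 = \frac{134557}{47432} + 6899 = \frac{327367925}{47432}$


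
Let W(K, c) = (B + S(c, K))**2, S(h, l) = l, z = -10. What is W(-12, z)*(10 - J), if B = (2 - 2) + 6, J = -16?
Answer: 936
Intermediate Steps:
B = 6 (B = 0 + 6 = 6)
W(K, c) = (6 + K)**2
W(-12, z)*(10 - J) = (6 - 12)**2*(10 - 1*(-16)) = (-6)**2*(10 + 16) = 36*26 = 936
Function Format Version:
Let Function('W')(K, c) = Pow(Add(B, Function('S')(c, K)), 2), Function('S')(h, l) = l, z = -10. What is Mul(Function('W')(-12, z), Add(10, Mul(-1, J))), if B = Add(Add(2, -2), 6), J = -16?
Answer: 936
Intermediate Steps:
B = 6 (B = Add(0, 6) = 6)
Function('W')(K, c) = Pow(Add(6, K), 2)
Mul(Function('W')(-12, z), Add(10, Mul(-1, J))) = Mul(Pow(Add(6, -12), 2), Add(10, Mul(-1, -16))) = Mul(Pow(-6, 2), Add(10, 16)) = Mul(36, 26) = 936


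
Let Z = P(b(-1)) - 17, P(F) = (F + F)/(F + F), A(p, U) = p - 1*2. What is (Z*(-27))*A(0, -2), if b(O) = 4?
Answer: -864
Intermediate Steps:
A(p, U) = -2 + p (A(p, U) = p - 2 = -2 + p)
P(F) = 1 (P(F) = (2*F)/((2*F)) = (2*F)*(1/(2*F)) = 1)
Z = -16 (Z = 1 - 17 = -16)
(Z*(-27))*A(0, -2) = (-16*(-27))*(-2 + 0) = 432*(-2) = -864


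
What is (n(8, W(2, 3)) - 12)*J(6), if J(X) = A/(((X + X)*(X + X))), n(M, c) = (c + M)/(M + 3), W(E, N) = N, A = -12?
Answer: 11/12 ≈ 0.91667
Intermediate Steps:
n(M, c) = (M + c)/(3 + M)
J(X) = -3/X² (J(X) = -12/(X + X)² = -12*1/(4*X²) = -3/X²)
(n(8, W(2, 3)) - 12)*J(6) = ((8 + 3)/(3 + 8) - 12)*(-3/6²) = (11/11 - 12)*(-3*1/36) = ((1/11)*11 - 12)*(-1/12) = (1 - 12)*(-1/12) = -11*(-1/12) = 11/12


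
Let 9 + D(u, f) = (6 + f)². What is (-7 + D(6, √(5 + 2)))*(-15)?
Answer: -405 - 180*√7 ≈ -881.24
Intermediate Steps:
D(u, f) = -9 + (6 + f)²
(-7 + D(6, √(5 + 2)))*(-15) = (-7 + (-9 + (6 + √(5 + 2))²))*(-15) = (-7 + (-9 + (6 + √7)²))*(-15) = (-16 + (6 + √7)²)*(-15) = 240 - 15*(6 + √7)²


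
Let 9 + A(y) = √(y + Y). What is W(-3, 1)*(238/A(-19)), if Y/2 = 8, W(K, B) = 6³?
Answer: -5508 - 612*I*√3 ≈ -5508.0 - 1060.0*I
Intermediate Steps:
W(K, B) = 216
Y = 16 (Y = 2*8 = 16)
A(y) = -9 + √(16 + y) (A(y) = -9 + √(y + 16) = -9 + √(16 + y))
W(-3, 1)*(238/A(-19)) = 216*(238/(-9 + √(16 - 19))) = 216*(238/(-9 + √(-3))) = 216*(238/(-9 + I*√3)) = 51408/(-9 + I*√3)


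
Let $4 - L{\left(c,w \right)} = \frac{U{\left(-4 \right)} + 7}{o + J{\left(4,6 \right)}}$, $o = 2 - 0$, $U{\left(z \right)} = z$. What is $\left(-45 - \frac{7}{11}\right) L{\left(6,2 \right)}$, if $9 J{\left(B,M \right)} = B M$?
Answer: $- \frac{11797}{77} \approx -153.21$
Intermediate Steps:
$J{\left(B,M \right)} = \frac{B M}{9}$
$o = 2$ ($o = 2 + 0 = 2$)
$L{\left(c,w \right)} = \frac{47}{14}$ ($L{\left(c,w \right)} = 4 - \frac{-4 + 7}{2 + \frac{1}{9} \cdot 4 \cdot 6} = 4 - \frac{3}{2 + \frac{8}{3}} = 4 - \frac{3}{\frac{14}{3}} = 4 - 3 \cdot \frac{3}{14} = 4 - \frac{9}{14} = \frac{47}{14}$)
$\left(-45 - \frac{7}{11}\right) L{\left(6,2 \right)} = \left(-45 - \frac{7}{11}\right) \frac{47}{14} = \left(- \frac{502}{11}\right) \frac{47}{14} = - \frac{11797}{77}$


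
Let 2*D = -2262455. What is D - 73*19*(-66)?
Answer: -2079371/2 ≈ -1.0397e+6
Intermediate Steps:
D = -2262455/2 (D = (1/2)*(-2262455) = -2262455/2 ≈ -1.1312e+6)
D - 73*19*(-66) = -2262455/2 - 73*19*(-66) = -2262455/2 - 1387*(-66) = -2262455/2 + 91542 = -2079371/2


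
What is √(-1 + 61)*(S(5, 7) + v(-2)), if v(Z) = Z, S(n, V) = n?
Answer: 6*√15 ≈ 23.238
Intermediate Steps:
√(-1 + 61)*(S(5, 7) + v(-2)) = √(-1 + 61)*(5 - 2) = √60*3 = (2*√15)*3 = 6*√15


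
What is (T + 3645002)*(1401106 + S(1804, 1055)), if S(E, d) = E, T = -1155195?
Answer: 3492975138370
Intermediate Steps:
(T + 3645002)*(1401106 + S(1804, 1055)) = (-1155195 + 3645002)*(1401106 + 1804) = 2489807*1402910 = 3492975138370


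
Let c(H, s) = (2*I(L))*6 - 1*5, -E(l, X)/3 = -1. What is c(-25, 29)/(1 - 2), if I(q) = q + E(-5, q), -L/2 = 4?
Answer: 65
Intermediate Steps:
L = -8 (L = -2*4 = -8)
E(l, X) = 3 (E(l, X) = -3*(-1) = 3)
I(q) = 3 + q (I(q) = q + 3 = 3 + q)
c(H, s) = -65 (c(H, s) = (2*(3 - 8))*6 - 1*5 = (2*(-5))*6 - 5 = -10*6 - 5 = -60 - 5 = -65)
c(-25, 29)/(1 - 2) = -65/(1 - 2) = -65/(-1) = -65*(-1) = 65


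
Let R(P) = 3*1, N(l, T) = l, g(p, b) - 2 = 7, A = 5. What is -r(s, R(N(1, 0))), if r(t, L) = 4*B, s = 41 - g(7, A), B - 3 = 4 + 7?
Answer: -56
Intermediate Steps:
g(p, b) = 9 (g(p, b) = 2 + 7 = 9)
B = 14 (B = 3 + (4 + 7) = 3 + 11 = 14)
R(P) = 3
s = 32 (s = 41 - 1*9 = 41 - 9 = 32)
r(t, L) = 56 (r(t, L) = 4*14 = 56)
-r(s, R(N(1, 0))) = -1*56 = -56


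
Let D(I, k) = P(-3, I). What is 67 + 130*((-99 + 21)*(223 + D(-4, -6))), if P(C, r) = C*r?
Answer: -2382833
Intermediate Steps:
D(I, k) = -3*I
67 + 130*((-99 + 21)*(223 + D(-4, -6))) = 67 + 130*((-99 + 21)*(223 - 3*(-4))) = 67 + 130*(-78*(223 + 12)) = 67 + 130*(-78*235) = 67 + 130*(-18330) = 67 - 2382900 = -2382833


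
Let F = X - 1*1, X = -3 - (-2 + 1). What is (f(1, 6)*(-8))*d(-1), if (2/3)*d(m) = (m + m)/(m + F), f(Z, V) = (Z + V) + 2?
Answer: -54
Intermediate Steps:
X = -2 (X = -3 - 1*(-1) = -3 + 1 = -2)
F = -3 (F = -2 - 1*1 = -2 - 1 = -3)
f(Z, V) = 2 + V + Z (f(Z, V) = (V + Z) + 2 = 2 + V + Z)
d(m) = 3*m/(-3 + m) (d(m) = 3*((m + m)/(m - 3))/2 = 3*((2*m)/(-3 + m))/2 = 3*(2*m/(-3 + m))/2 = 3*m/(-3 + m))
(f(1, 6)*(-8))*d(-1) = ((2 + 6 + 1)*(-8))*(3*(-1)/(-3 - 1)) = (9*(-8))*(3*(-1)/(-4)) = -216*(-1)*(-1)/4 = -72*¾ = -54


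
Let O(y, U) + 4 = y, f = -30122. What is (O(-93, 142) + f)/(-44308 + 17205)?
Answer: 30219/27103 ≈ 1.1150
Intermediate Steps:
O(y, U) = -4 + y
(O(-93, 142) + f)/(-44308 + 17205) = ((-4 - 93) - 30122)/(-44308 + 17205) = (-97 - 30122)/(-27103) = -30219*(-1/27103) = 30219/27103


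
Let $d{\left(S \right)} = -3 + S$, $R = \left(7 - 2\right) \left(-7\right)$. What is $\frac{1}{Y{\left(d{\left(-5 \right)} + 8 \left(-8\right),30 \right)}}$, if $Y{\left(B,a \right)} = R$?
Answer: $- \frac{1}{35} \approx -0.028571$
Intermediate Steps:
$R = -35$ ($R = 5 \left(-7\right) = -35$)
$Y{\left(B,a \right)} = -35$
$\frac{1}{Y{\left(d{\left(-5 \right)} + 8 \left(-8\right),30 \right)}} = \frac{1}{-35} = - \frac{1}{35}$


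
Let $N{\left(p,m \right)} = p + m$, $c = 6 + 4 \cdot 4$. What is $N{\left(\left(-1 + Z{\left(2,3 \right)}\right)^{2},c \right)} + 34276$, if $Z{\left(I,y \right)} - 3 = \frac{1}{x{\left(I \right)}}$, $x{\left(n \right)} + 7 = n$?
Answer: $\frac{857531}{25} \approx 34301.0$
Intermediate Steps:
$x{\left(n \right)} = -7 + n$
$Z{\left(I,y \right)} = 3 + \frac{1}{-7 + I}$
$c = 22$ ($c = 6 + 16 = 22$)
$N{\left(p,m \right)} = m + p$
$N{\left(\left(-1 + Z{\left(2,3 \right)}\right)^{2},c \right)} + 34276 = \left(22 + \left(-1 + \frac{-20 + 3 \cdot 2}{-7 + 2}\right)^{2}\right) + 34276 = \left(22 + \left(-1 + \frac{-20 + 6}{-5}\right)^{2}\right) + 34276 = \left(22 + \left(-1 - - \frac{14}{5}\right)^{2}\right) + 34276 = \left(22 + \left(-1 + \frac{14}{5}\right)^{2}\right) + 34276 = \left(22 + \left(\frac{9}{5}\right)^{2}\right) + 34276 = \left(22 + \frac{81}{25}\right) + 34276 = \frac{631}{25} + 34276 = \frac{857531}{25}$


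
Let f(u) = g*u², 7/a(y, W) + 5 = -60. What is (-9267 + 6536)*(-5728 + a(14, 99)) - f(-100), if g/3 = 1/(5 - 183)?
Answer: 90498403293/5785 ≈ 1.5644e+7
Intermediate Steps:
a(y, W) = -7/65 (a(y, W) = 7/(-5 - 60) = 7/(-65) = 7*(-1/65) = -7/65)
g = -3/178 (g = 3/(5 - 183) = 3/(-178) = 3*(-1/178) = -3/178 ≈ -0.016854)
f(u) = -3*u²/178
(-9267 + 6536)*(-5728 + a(14, 99)) - f(-100) = (-9267 + 6536)*(-5728 - 7/65) - (-3)*(-100)²/178 = -2731*(-372327/65) - (-3)*10000/178 = 1016825037/65 - 1*(-15000/89) = 1016825037/65 + 15000/89 = 90498403293/5785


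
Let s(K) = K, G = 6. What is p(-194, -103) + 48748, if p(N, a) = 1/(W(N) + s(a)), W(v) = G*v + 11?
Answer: 61227487/1256 ≈ 48748.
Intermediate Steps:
W(v) = 11 + 6*v (W(v) = 6*v + 11 = 11 + 6*v)
p(N, a) = 1/(11 + a + 6*N) (p(N, a) = 1/((11 + 6*N) + a) = 1/(11 + a + 6*N))
p(-194, -103) + 48748 = 1/(11 - 103 + 6*(-194)) + 48748 = 1/(11 - 103 - 1164) + 48748 = 1/(-1256) + 48748 = -1/1256 + 48748 = 61227487/1256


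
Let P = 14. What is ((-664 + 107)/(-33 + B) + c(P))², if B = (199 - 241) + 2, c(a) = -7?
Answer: 2116/5329 ≈ 0.39707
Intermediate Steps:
B = -40 (B = -42 + 2 = -40)
((-664 + 107)/(-33 + B) + c(P))² = ((-664 + 107)/(-33 - 40) - 7)² = (-557/(-73) - 7)² = (-557*(-1/73) - 7)² = (557/73 - 7)² = (46/73)² = 2116/5329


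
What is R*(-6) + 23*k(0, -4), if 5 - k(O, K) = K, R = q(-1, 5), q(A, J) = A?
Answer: 213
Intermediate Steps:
R = -1
k(O, K) = 5 - K
R*(-6) + 23*k(0, -4) = -1*(-6) + 23*(5 - 1*(-4)) = 6 + 23*(5 + 4) = 6 + 23*9 = 6 + 207 = 213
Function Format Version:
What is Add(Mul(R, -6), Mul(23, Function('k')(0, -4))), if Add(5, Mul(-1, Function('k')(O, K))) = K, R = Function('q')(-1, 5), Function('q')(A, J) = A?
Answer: 213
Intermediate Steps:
R = -1
Function('k')(O, K) = Add(5, Mul(-1, K))
Add(Mul(R, -6), Mul(23, Function('k')(0, -4))) = Add(Mul(-1, -6), Mul(23, Add(5, Mul(-1, -4)))) = Add(6, Mul(23, Add(5, 4))) = Add(6, Mul(23, 9)) = Add(6, 207) = 213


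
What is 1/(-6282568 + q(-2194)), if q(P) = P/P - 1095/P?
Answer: -2194/13783950903 ≈ -1.5917e-7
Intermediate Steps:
q(P) = 1 - 1095/P
1/(-6282568 + q(-2194)) = 1/(-6282568 + (-1095 - 2194)/(-2194)) = 1/(-6282568 - 1/2194*(-3289)) = 1/(-6282568 + 3289/2194) = 1/(-13783950903/2194) = -2194/13783950903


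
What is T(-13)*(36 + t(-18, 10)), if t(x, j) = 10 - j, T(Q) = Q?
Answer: -468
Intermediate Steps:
T(-13)*(36 + t(-18, 10)) = -13*(36 + (10 - 1*10)) = -13*(36 + (10 - 10)) = -13*(36 + 0) = -13*36 = -468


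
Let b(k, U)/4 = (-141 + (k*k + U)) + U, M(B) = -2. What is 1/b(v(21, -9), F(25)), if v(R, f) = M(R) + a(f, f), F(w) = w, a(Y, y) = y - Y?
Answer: -1/348 ≈ -0.0028736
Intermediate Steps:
v(R, f) = -2 (v(R, f) = -2 + (f - f) = -2 + 0 = -2)
b(k, U) = -564 + 4*k**2 + 8*U (b(k, U) = 4*((-141 + (k*k + U)) + U) = 4*((-141 + (k**2 + U)) + U) = 4*((-141 + (U + k**2)) + U) = 4*((-141 + U + k**2) + U) = 4*(-141 + k**2 + 2*U) = -564 + 4*k**2 + 8*U)
1/b(v(21, -9), F(25)) = 1/(-564 + 4*(-2)**2 + 8*25) = 1/(-564 + 4*4 + 200) = 1/(-564 + 16 + 200) = 1/(-348) = -1/348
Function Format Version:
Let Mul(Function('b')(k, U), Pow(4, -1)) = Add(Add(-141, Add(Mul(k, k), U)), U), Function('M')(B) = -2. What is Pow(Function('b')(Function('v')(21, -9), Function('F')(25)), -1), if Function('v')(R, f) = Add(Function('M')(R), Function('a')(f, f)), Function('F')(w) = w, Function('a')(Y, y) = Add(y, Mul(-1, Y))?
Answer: Rational(-1, 348) ≈ -0.0028736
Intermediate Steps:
Function('v')(R, f) = -2 (Function('v')(R, f) = Add(-2, Add(f, Mul(-1, f))) = Add(-2, 0) = -2)
Function('b')(k, U) = Add(-564, Mul(4, Pow(k, 2)), Mul(8, U)) (Function('b')(k, U) = Mul(4, Add(Add(-141, Add(Mul(k, k), U)), U)) = Mul(4, Add(Add(-141, Add(Pow(k, 2), U)), U)) = Mul(4, Add(Add(-141, Add(U, Pow(k, 2))), U)) = Mul(4, Add(Add(-141, U, Pow(k, 2)), U)) = Mul(4, Add(-141, Pow(k, 2), Mul(2, U))) = Add(-564, Mul(4, Pow(k, 2)), Mul(8, U)))
Pow(Function('b')(Function('v')(21, -9), Function('F')(25)), -1) = Pow(Add(-564, Mul(4, Pow(-2, 2)), Mul(8, 25)), -1) = Pow(Add(-564, Mul(4, 4), 200), -1) = Pow(Add(-564, 16, 200), -1) = Pow(-348, -1) = Rational(-1, 348)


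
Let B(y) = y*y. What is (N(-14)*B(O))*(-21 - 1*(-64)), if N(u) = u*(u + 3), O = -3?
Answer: 59598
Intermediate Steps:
B(y) = y²
N(u) = u*(3 + u)
(N(-14)*B(O))*(-21 - 1*(-64)) = (-14*(3 - 14)*(-3)²)*(-21 - 1*(-64)) = (-14*(-11)*9)*(-21 + 64) = (154*9)*43 = 1386*43 = 59598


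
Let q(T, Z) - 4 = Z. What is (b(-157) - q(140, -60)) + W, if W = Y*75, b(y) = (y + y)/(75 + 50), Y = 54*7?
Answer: 3550436/125 ≈ 28404.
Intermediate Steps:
q(T, Z) = 4 + Z
Y = 378
b(y) = 2*y/125 (b(y) = (2*y)/125 = (2*y)*(1/125) = 2*y/125)
W = 28350 (W = 378*75 = 28350)
(b(-157) - q(140, -60)) + W = ((2/125)*(-157) - (4 - 60)) + 28350 = (-314/125 - 1*(-56)) + 28350 = (-314/125 + 56) + 28350 = 6686/125 + 28350 = 3550436/125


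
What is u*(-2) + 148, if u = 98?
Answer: -48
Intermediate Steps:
u*(-2) + 148 = 98*(-2) + 148 = -196 + 148 = -48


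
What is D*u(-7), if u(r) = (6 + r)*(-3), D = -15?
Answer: -45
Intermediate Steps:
u(r) = -18 - 3*r
D*u(-7) = -15*(-18 - 3*(-7)) = -15*(-18 + 21) = -15*3 = -45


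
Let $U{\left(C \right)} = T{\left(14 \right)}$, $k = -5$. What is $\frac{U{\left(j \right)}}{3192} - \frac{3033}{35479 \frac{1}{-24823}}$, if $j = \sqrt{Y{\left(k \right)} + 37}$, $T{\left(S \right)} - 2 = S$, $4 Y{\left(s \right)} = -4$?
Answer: $\frac{30040046399}{14156121} \approx 2122.1$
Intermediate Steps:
$Y{\left(s \right)} = -1$ ($Y{\left(s \right)} = \frac{1}{4} \left(-4\right) = -1$)
$T{\left(S \right)} = 2 + S$
$j = 6$ ($j = \sqrt{-1 + 37} = \sqrt{36} = 6$)
$U{\left(C \right)} = 16$ ($U{\left(C \right)} = 2 + 14 = 16$)
$\frac{U{\left(j \right)}}{3192} - \frac{3033}{35479 \frac{1}{-24823}} = \frac{16}{3192} - \frac{3033}{35479 \frac{1}{-24823}} = 16 \cdot \frac{1}{3192} - \frac{3033}{35479 \left(- \frac{1}{24823}\right)} = \frac{2}{399} - \frac{3033}{- \frac{35479}{24823}} = \frac{2}{399} - - \frac{75288159}{35479} = \frac{2}{399} + \frac{75288159}{35479} = \frac{30040046399}{14156121}$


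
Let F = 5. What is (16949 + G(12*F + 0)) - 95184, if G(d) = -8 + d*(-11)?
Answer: -78903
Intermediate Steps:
G(d) = -8 - 11*d
(16949 + G(12*F + 0)) - 95184 = (16949 + (-8 - 11*(12*5 + 0))) - 95184 = (16949 + (-8 - 11*(60 + 0))) - 95184 = (16949 + (-8 - 11*60)) - 95184 = (16949 + (-8 - 660)) - 95184 = (16949 - 668) - 95184 = 16281 - 95184 = -78903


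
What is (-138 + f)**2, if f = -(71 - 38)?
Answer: 29241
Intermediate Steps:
f = -33 (f = -1*33 = -33)
(-138 + f)**2 = (-138 - 33)**2 = (-171)**2 = 29241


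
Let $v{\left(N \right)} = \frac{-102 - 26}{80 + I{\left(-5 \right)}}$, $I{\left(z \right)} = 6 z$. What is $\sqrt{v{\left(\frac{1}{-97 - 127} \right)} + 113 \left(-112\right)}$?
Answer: $\frac{4 i \sqrt{19779}}{5} \approx 112.51 i$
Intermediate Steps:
$v{\left(N \right)} = - \frac{64}{25}$ ($v{\left(N \right)} = \frac{-102 - 26}{80 + 6 \left(-5\right)} = - \frac{128}{80 - 30} = - \frac{128}{50} = \left(-128\right) \frac{1}{50} = - \frac{64}{25}$)
$\sqrt{v{\left(\frac{1}{-97 - 127} \right)} + 113 \left(-112\right)} = \sqrt{- \frac{64}{25} + 113 \left(-112\right)} = \sqrt{- \frac{64}{25} - 12656} = \sqrt{- \frac{316464}{25}} = \frac{4 i \sqrt{19779}}{5}$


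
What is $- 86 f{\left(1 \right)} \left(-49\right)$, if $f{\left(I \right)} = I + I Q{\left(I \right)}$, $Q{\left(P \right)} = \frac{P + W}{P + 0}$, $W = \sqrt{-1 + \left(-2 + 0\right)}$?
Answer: $8428 + 4214 i \sqrt{3} \approx 8428.0 + 7298.9 i$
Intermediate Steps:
$W = i \sqrt{3}$ ($W = \sqrt{-1 - 2} = \sqrt{-3} = i \sqrt{3} \approx 1.732 i$)
$Q{\left(P \right)} = \frac{P + i \sqrt{3}}{P}$ ($Q{\left(P \right)} = \frac{P + i \sqrt{3}}{P + 0} = \frac{P + i \sqrt{3}}{P}$)
$f{\left(I \right)} = 2 I + i \sqrt{3}$ ($f{\left(I \right)} = I + I \frac{I + i \sqrt{3}}{I} = I + \left(I + i \sqrt{3}\right) = 2 I + i \sqrt{3}$)
$- 86 f{\left(1 \right)} \left(-49\right) = - 86 \left(2 \cdot 1 + i \sqrt{3}\right) \left(-49\right) = - 86 \left(2 + i \sqrt{3}\right) \left(-49\right) = \left(-172 - 86 i \sqrt{3}\right) \left(-49\right) = 8428 + 4214 i \sqrt{3}$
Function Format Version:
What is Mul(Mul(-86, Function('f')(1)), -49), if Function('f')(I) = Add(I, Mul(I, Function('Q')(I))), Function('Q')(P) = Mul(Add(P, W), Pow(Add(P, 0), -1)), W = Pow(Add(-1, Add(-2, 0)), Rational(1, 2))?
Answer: Add(8428, Mul(4214, I, Pow(3, Rational(1, 2)))) ≈ Add(8428.0, Mul(7298.9, I))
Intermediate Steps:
W = Mul(I, Pow(3, Rational(1, 2))) (W = Pow(Add(-1, -2), Rational(1, 2)) = Pow(-3, Rational(1, 2)) = Mul(I, Pow(3, Rational(1, 2))) ≈ Mul(1.7320, I))
Function('Q')(P) = Mul(Pow(P, -1), Add(P, Mul(I, Pow(3, Rational(1, 2))))) (Function('Q')(P) = Mul(Add(P, Mul(I, Pow(3, Rational(1, 2)))), Pow(Add(P, 0), -1)) = Mul(Add(P, Mul(I, Pow(3, Rational(1, 2)))), Pow(P, -1)) = Mul(Pow(P, -1), Add(P, Mul(I, Pow(3, Rational(1, 2))))))
Function('f')(I) = Add(Mul(2, I), Mul(I, Pow(3, Rational(1, 2)))) (Function('f')(I) = Add(I, Mul(I, Mul(Pow(I, -1), Add(I, Mul(I, Pow(3, Rational(1, 2))))))) = Add(I, Add(I, Mul(I, Pow(3, Rational(1, 2))))) = Add(Mul(2, I), Mul(I, Pow(3, Rational(1, 2)))))
Mul(Mul(-86, Function('f')(1)), -49) = Mul(Mul(-86, Add(Mul(2, 1), Mul(I, Pow(3, Rational(1, 2))))), -49) = Mul(Mul(-86, Add(2, Mul(I, Pow(3, Rational(1, 2))))), -49) = Mul(Add(-172, Mul(-86, I, Pow(3, Rational(1, 2)))), -49) = Add(8428, Mul(4214, I, Pow(3, Rational(1, 2))))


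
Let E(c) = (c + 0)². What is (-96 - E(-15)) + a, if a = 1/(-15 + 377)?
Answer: -116201/362 ≈ -321.00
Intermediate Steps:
E(c) = c²
a = 1/362 ≈ 0.0027624
(-96 - E(-15)) + a = (-96 - 1*(-15)²) + 1/362 = (-96 - 1*225) + 1/362 = (-96 - 225) + 1/362 = -321 + 1/362 = -116201/362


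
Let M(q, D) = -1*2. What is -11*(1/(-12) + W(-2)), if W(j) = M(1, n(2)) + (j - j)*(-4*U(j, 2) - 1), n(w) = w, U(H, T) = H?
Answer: 275/12 ≈ 22.917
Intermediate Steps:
M(q, D) = -2
W(j) = -2 (W(j) = -2 + (j - j)*(-4*j - 1) = -2 + 0*(-1 - 4*j) = -2 + 0 = -2)
-11*(1/(-12) + W(-2)) = -11*(1/(-12) - 2) = -11*(-1/12 - 2) = -11*(-25/12) = 275/12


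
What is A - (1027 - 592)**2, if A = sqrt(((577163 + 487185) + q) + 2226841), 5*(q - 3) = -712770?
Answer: -189225 + sqrt(3148638) ≈ -1.8745e+5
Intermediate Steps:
q = -142551 (q = 3 + (1/5)*(-712770) = 3 - 142554 = -142551)
A = sqrt(3148638) (A = sqrt(((577163 + 487185) - 142551) + 2226841) = sqrt((1064348 - 142551) + 2226841) = sqrt(921797 + 2226841) = sqrt(3148638) ≈ 1774.4)
A - (1027 - 592)**2 = sqrt(3148638) - (1027 - 592)**2 = sqrt(3148638) - 1*435**2 = sqrt(3148638) - 1*189225 = sqrt(3148638) - 189225 = -189225 + sqrt(3148638)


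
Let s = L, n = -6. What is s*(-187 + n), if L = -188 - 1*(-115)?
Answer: 14089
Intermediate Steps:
L = -73 (L = -188 + 115 = -73)
s = -73
s*(-187 + n) = -73*(-187 - 6) = -73*(-193) = 14089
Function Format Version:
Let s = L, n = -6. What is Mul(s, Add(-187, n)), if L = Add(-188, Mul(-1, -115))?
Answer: 14089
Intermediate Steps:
L = -73 (L = Add(-188, 115) = -73)
s = -73
Mul(s, Add(-187, n)) = Mul(-73, Add(-187, -6)) = Mul(-73, -193) = 14089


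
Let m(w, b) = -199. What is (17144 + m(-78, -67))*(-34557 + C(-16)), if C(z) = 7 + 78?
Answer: -584128040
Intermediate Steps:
C(z) = 85
(17144 + m(-78, -67))*(-34557 + C(-16)) = (17144 - 199)*(-34557 + 85) = 16945*(-34472) = -584128040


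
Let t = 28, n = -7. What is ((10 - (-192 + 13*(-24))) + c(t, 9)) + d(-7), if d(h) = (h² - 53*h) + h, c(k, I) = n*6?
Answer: 885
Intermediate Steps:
c(k, I) = -42 (c(k, I) = -7*6 = -42)
d(h) = h² - 52*h
((10 - (-192 + 13*(-24))) + c(t, 9)) + d(-7) = ((10 - (-192 + 13*(-24))) - 42) - 7*(-52 - 7) = ((10 - (-192 - 312)) - 42) - 7*(-59) = ((10 - 1*(-504)) - 42) + 413 = ((10 + 504) - 42) + 413 = (514 - 42) + 413 = 472 + 413 = 885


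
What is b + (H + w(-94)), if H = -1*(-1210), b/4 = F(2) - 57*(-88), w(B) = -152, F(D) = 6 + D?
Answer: 21154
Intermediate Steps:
b = 20096 (b = 4*((6 + 2) - 57*(-88)) = 4*(8 + 5016) = 4*5024 = 20096)
H = 1210
b + (H + w(-94)) = 20096 + (1210 - 152) = 20096 + 1058 = 21154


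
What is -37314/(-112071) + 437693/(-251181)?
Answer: -13226708123/9383368617 ≈ -1.4096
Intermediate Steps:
-37314/(-112071) + 437693/(-251181) = -37314*(-1/112071) + 437693*(-1/251181) = 12438/37357 - 437693/251181 = -13226708123/9383368617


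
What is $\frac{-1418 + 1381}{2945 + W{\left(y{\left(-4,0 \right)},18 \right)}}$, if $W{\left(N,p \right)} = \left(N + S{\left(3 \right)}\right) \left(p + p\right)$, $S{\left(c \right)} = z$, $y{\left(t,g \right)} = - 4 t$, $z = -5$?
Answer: $- \frac{37}{3341} \approx -0.011075$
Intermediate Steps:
$S{\left(c \right)} = -5$
$W{\left(N,p \right)} = 2 p \left(-5 + N\right)$ ($W{\left(N,p \right)} = \left(N - 5\right) \left(p + p\right) = \left(-5 + N\right) 2 p = 2 p \left(-5 + N\right)$)
$\frac{-1418 + 1381}{2945 + W{\left(y{\left(-4,0 \right)},18 \right)}} = \frac{-1418 + 1381}{2945 + 2 \cdot 18 \left(-5 - -16\right)} = - \frac{37}{2945 + 2 \cdot 18 \left(-5 + 16\right)} = - \frac{37}{2945 + 2 \cdot 18 \cdot 11} = - \frac{37}{2945 + 396} = - \frac{37}{3341}$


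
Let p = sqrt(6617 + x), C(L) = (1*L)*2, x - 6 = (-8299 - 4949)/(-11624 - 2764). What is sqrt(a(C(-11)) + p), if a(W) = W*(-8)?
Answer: sqrt(253017776 + 1199*sqrt(9522555119))/1199 ≈ 16.043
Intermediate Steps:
x = 8298/1199 (x = 6 + (-8299 - 4949)/(-11624 - 2764) = 6 - 13248/(-14388) = 6 - 13248*(-1/14388) = 6 + 1104/1199 = 8298/1199 ≈ 6.9208)
C(L) = 2*L (C(L) = L*2 = 2*L)
p = sqrt(9522555119)/1199 (p = sqrt(6617 + 8298/1199) = sqrt(7942081/1199) = sqrt(9522555119)/1199 ≈ 81.387)
a(W) = -8*W
sqrt(a(C(-11)) + p) = sqrt(-16*(-11) + sqrt(9522555119)/1199) = sqrt(-8*(-22) + sqrt(9522555119)/1199) = sqrt(176 + sqrt(9522555119)/1199)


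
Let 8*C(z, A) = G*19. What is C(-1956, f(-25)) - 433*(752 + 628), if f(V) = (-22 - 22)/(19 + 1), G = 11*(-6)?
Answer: -2390787/4 ≈ -5.9770e+5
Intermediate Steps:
G = -66
f(V) = -11/5 (f(V) = -44/20 = -44*1/20 = -11/5)
C(z, A) = -627/4 (C(z, A) = (-66*19)/8 = (⅛)*(-1254) = -627/4)
C(-1956, f(-25)) - 433*(752 + 628) = -627/4 - 433*(752 + 628) = -627/4 - 433*1380 = -627/4 - 597540 = -2390787/4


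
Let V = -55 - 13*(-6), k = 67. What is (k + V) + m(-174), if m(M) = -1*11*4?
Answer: 46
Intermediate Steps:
m(M) = -44 (m(M) = -11*4 = -44)
V = 23 (V = -55 + 78 = 23)
(k + V) + m(-174) = (67 + 23) - 44 = 90 - 44 = 46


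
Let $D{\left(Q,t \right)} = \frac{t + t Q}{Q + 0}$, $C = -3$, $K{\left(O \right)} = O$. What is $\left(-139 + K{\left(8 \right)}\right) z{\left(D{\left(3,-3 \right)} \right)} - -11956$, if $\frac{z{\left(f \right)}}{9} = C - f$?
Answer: $10777$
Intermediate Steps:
$D{\left(Q,t \right)} = \frac{t + Q t}{Q}$
$z{\left(f \right)} = -27 - 9 f$ ($z{\left(f \right)} = 9 \left(-3 - f\right) = -27 - 9 f$)
$\left(-139 + K{\left(8 \right)}\right) z{\left(D{\left(3,-3 \right)} \right)} - -11956 = \left(-139 + 8\right) \left(-27 - 9 \left(-3 - \frac{3}{3}\right)\right) - -11956 = - 131 \left(-27 - 9 \left(-3 - 1\right)\right) + 11956 = - 131 \left(-27 - -36\right) + 11956 = - 131 \left(-27 + 36\right) + 11956 = \left(-131\right) 9 + 11956 = -1179 + 11956 = 10777$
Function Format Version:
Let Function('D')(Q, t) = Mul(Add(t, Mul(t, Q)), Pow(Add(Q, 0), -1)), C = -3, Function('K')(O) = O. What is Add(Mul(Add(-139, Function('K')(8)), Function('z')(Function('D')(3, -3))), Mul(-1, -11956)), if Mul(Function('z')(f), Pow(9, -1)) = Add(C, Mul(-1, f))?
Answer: 10777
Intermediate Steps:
Function('D')(Q, t) = Mul(Pow(Q, -1), Add(t, Mul(Q, t))) (Function('D')(Q, t) = Mul(Add(t, Mul(Q, t)), Pow(Q, -1)) = Mul(Pow(Q, -1), Add(t, Mul(Q, t))))
Function('z')(f) = Add(-27, Mul(-9, f)) (Function('z')(f) = Mul(9, Add(-3, Mul(-1, f))) = Add(-27, Mul(-9, f)))
Add(Mul(Add(-139, Function('K')(8)), Function('z')(Function('D')(3, -3))), Mul(-1, -11956)) = Add(Mul(Add(-139, 8), Add(-27, Mul(-9, Add(-3, Mul(-3, Pow(3, -1)))))), Mul(-1, -11956)) = Add(Mul(-131, Add(-27, Mul(-9, Add(-3, Mul(-3, Rational(1, 3)))))), 11956) = Add(Mul(-131, Add(-27, Mul(-9, Add(-3, -1)))), 11956) = Add(Mul(-131, Add(-27, Mul(-9, -4))), 11956) = Add(Mul(-131, Add(-27, 36)), 11956) = Add(Mul(-131, 9), 11956) = Add(-1179, 11956) = 10777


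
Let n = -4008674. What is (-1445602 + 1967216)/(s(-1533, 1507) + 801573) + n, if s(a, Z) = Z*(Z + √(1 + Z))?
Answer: -9458046207171710175/2359395303248 - 393036149*√377/2359395303248 ≈ -4.0087e+6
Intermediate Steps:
(-1445602 + 1967216)/(s(-1533, 1507) + 801573) + n = (-1445602 + 1967216)/(1507*(1507 + √(1 + 1507)) + 801573) - 4008674 = 521614/(1507*(1507 + √1508) + 801573) - 4008674 = 521614/(1507*(1507 + 2*√377) + 801573) - 4008674 = 521614/((2271049 + 3014*√377) + 801573) - 4008674 = 521614/(3072622 + 3014*√377) - 4008674 = -4008674 + 521614/(3072622 + 3014*√377)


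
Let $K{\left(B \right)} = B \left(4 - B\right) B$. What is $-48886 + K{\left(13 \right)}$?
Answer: $-50407$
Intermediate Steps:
$K{\left(B \right)} = B^{2} \left(4 - B\right)$
$-48886 + K{\left(13 \right)} = -48886 + 13^{2} \left(4 - 13\right) = -48886 + 169 \left(4 - 13\right) = -48886 + 169 \left(-9\right) = -48886 - 1521 = -50407$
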